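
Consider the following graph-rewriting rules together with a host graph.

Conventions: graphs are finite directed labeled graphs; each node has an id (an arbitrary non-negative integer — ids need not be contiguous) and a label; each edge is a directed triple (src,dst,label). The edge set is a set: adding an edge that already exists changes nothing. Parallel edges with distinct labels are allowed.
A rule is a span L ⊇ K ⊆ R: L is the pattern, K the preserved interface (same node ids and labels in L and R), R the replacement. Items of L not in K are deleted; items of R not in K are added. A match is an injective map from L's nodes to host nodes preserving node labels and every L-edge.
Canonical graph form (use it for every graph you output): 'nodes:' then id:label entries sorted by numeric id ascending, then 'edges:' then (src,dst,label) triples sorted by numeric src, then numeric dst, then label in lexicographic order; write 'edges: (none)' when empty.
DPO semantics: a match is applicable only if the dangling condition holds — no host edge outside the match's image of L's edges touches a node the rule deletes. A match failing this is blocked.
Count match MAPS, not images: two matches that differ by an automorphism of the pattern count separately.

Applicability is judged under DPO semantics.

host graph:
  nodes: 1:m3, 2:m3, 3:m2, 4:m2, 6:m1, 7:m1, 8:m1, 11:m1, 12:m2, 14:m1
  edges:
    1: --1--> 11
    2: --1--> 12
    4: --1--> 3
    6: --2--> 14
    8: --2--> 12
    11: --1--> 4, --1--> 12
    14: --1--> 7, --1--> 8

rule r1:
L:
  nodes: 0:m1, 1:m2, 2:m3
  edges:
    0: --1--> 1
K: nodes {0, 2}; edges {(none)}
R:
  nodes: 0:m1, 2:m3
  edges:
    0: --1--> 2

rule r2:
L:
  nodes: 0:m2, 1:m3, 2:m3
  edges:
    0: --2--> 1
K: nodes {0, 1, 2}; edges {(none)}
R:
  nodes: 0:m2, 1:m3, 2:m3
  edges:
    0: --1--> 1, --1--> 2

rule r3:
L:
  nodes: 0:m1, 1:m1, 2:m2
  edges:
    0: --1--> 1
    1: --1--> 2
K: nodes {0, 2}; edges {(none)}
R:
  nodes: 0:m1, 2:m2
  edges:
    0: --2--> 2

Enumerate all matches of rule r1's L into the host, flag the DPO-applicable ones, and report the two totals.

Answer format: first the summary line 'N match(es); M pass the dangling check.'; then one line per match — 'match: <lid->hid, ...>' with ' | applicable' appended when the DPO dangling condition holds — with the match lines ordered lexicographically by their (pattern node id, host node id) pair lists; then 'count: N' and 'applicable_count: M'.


4 match(es); 0 pass the dangling check.
match: 0->11, 1->4, 2->1
match: 0->11, 1->4, 2->2
match: 0->11, 1->12, 2->1
match: 0->11, 1->12, 2->2
count: 4
applicable_count: 0


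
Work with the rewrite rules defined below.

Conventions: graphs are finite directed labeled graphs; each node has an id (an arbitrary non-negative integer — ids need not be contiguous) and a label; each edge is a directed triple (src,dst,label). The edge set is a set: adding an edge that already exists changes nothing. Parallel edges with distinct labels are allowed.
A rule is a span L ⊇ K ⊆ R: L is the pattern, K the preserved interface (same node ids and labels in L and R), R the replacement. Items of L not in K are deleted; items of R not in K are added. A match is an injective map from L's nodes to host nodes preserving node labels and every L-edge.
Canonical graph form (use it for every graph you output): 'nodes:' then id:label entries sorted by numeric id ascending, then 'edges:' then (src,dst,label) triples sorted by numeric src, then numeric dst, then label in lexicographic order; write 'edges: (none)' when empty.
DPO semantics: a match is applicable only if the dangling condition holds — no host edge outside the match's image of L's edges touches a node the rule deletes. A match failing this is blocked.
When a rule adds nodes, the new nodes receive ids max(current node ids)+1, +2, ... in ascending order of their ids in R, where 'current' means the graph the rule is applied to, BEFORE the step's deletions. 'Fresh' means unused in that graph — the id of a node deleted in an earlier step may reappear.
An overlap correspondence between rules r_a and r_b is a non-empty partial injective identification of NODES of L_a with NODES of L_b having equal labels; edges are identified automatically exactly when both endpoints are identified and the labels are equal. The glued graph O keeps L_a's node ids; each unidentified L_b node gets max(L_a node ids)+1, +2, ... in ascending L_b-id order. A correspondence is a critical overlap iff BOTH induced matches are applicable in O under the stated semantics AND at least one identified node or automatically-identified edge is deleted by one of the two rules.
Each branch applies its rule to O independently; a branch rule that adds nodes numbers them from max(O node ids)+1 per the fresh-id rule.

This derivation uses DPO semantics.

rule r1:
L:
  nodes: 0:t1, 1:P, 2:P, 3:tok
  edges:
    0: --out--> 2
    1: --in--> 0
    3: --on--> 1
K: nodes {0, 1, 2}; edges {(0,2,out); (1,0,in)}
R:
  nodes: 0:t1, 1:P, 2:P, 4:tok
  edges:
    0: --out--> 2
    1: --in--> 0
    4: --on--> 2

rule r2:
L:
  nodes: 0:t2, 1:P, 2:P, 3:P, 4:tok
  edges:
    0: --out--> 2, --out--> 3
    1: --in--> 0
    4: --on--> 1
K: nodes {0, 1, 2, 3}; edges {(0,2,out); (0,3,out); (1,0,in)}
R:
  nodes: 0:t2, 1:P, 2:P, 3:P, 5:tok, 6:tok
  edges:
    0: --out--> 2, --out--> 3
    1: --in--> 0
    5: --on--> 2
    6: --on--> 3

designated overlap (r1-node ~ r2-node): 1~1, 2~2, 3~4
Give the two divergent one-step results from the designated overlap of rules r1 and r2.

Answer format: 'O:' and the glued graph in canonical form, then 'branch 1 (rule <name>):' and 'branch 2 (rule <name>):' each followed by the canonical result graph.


O:
nodes: 0:t1, 1:P, 2:P, 3:tok, 4:t2, 5:P
edges: (0,2,out); (1,0,in); (1,4,in); (3,1,on); (4,2,out); (4,5,out)
branch 1 (rule r1):
nodes: 0:t1, 1:P, 2:P, 4:t2, 5:P, 6:tok
edges: (0,2,out); (1,0,in); (1,4,in); (4,2,out); (4,5,out); (6,2,on)
branch 2 (rule r2):
nodes: 0:t1, 1:P, 2:P, 4:t2, 5:P, 6:tok, 7:tok
edges: (0,2,out); (1,0,in); (1,4,in); (4,2,out); (4,5,out); (6,2,on); (7,5,on)


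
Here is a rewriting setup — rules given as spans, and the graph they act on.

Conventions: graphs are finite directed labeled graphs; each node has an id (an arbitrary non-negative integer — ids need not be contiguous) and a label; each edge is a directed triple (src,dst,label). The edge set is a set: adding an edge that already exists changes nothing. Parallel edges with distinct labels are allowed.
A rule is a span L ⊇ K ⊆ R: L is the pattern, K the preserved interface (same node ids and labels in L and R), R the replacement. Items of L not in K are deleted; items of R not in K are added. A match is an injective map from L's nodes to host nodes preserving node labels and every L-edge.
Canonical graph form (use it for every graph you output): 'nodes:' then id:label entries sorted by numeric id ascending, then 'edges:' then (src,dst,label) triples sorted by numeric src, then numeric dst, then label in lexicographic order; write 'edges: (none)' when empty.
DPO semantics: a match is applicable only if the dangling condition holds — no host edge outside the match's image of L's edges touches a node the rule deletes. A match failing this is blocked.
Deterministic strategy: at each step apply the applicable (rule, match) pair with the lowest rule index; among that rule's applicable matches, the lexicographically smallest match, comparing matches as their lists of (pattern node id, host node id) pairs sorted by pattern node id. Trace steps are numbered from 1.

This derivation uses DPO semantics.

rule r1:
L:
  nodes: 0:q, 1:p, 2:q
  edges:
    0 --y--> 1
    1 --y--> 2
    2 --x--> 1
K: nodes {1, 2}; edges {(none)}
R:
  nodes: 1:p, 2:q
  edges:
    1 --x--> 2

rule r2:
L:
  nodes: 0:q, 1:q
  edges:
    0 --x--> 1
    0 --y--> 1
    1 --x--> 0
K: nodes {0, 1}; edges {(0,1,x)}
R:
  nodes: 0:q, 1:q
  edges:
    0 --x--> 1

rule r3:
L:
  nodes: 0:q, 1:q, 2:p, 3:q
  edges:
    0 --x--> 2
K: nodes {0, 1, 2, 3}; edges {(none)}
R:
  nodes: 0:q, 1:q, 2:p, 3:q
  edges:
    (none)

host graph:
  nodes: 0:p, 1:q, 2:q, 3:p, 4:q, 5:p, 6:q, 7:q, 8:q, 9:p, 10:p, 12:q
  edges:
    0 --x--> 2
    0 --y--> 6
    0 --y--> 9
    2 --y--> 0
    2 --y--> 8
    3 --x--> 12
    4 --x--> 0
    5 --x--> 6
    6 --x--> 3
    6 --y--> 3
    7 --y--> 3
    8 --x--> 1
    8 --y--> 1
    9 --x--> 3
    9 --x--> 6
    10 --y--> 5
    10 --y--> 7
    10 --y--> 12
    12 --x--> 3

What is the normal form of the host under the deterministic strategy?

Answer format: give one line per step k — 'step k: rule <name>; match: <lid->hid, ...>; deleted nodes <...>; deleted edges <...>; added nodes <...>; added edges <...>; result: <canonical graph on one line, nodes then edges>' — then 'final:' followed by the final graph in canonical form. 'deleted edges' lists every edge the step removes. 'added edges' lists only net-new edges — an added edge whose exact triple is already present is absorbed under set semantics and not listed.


step 1: rule r3; match: 0->4, 1->1, 2->0, 3->2; deleted nodes (none); deleted edges (4,0,x); added nodes (none); added edges (none); result: nodes: 0:p, 1:q, 2:q, 3:p, 4:q, 5:p, 6:q, 7:q, 8:q, 9:p, 10:p, 12:q edges: (0,2,x); (0,6,y); (0,9,y); (2,0,y); (2,8,y); (3,12,x); (5,6,x); (6,3,x); (6,3,y); (7,3,y); (8,1,x); (8,1,y); (9,3,x); (9,6,x); (10,5,y); (10,7,y); (10,12,y); (12,3,x)
step 2: rule r3; match: 0->6, 1->1, 2->3, 3->2; deleted nodes (none); deleted edges (6,3,x); added nodes (none); added edges (none); result: nodes: 0:p, 1:q, 2:q, 3:p, 4:q, 5:p, 6:q, 7:q, 8:q, 9:p, 10:p, 12:q edges: (0,2,x); (0,6,y); (0,9,y); (2,0,y); (2,8,y); (3,12,x); (5,6,x); (6,3,y); (7,3,y); (8,1,x); (8,1,y); (9,3,x); (9,6,x); (10,5,y); (10,7,y); (10,12,y); (12,3,x)
step 3: rule r3; match: 0->12, 1->1, 2->3, 3->2; deleted nodes (none); deleted edges (12,3,x); added nodes (none); added edges (none); result: nodes: 0:p, 1:q, 2:q, 3:p, 4:q, 5:p, 6:q, 7:q, 8:q, 9:p, 10:p, 12:q edges: (0,2,x); (0,6,y); (0,9,y); (2,0,y); (2,8,y); (3,12,x); (5,6,x); (6,3,y); (7,3,y); (8,1,x); (8,1,y); (9,3,x); (9,6,x); (10,5,y); (10,7,y); (10,12,y)
final:
nodes: 0:p, 1:q, 2:q, 3:p, 4:q, 5:p, 6:q, 7:q, 8:q, 9:p, 10:p, 12:q
edges: (0,2,x); (0,6,y); (0,9,y); (2,0,y); (2,8,y); (3,12,x); (5,6,x); (6,3,y); (7,3,y); (8,1,x); (8,1,y); (9,3,x); (9,6,x); (10,5,y); (10,7,y); (10,12,y)


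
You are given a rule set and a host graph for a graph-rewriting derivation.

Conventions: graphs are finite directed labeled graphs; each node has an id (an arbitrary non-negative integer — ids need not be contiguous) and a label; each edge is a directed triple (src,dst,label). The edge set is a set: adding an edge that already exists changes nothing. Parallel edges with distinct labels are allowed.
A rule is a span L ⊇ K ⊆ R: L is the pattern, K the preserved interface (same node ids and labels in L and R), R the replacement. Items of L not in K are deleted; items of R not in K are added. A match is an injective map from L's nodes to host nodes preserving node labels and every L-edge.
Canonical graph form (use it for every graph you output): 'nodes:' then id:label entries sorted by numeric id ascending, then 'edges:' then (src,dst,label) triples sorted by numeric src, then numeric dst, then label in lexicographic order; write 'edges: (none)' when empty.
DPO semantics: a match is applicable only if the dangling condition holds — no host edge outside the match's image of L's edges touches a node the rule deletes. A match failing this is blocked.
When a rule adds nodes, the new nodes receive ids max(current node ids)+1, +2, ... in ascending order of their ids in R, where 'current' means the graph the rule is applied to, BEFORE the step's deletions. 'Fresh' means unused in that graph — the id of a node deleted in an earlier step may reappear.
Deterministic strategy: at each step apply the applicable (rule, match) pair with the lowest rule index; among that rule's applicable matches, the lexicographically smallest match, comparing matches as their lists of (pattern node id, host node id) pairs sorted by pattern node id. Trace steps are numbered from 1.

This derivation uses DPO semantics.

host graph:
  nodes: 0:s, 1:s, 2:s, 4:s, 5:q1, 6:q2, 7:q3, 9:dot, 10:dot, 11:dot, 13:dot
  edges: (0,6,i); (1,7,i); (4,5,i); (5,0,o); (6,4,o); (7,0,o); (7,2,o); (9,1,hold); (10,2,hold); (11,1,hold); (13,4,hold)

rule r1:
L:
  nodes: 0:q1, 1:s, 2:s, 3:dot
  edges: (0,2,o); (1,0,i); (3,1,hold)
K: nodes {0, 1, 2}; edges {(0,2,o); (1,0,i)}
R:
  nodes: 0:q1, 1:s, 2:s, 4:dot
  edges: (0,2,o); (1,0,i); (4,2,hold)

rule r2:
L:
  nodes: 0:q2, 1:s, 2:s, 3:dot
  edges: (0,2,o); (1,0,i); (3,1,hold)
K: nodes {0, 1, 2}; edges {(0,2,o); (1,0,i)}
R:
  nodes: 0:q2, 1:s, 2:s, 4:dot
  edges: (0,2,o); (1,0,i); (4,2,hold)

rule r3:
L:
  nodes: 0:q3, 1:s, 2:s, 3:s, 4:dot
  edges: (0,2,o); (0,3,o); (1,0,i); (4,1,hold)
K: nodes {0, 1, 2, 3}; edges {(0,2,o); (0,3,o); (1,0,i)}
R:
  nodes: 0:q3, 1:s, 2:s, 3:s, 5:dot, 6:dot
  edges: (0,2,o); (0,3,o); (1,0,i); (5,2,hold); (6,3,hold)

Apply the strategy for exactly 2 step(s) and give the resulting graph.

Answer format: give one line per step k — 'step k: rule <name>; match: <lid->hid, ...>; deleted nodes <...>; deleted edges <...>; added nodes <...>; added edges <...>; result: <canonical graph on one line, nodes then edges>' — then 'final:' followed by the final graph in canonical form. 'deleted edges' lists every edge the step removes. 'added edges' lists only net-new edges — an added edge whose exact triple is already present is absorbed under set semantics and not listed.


step 1: rule r1; match: 0->5, 1->4, 2->0, 3->13; deleted nodes 13; deleted edges (13,4,hold); added nodes 14; added edges (14,0,hold); result: nodes: 0:s, 1:s, 2:s, 4:s, 5:q1, 6:q2, 7:q3, 9:dot, 10:dot, 11:dot, 14:dot edges: (0,6,i); (1,7,i); (4,5,i); (5,0,o); (6,4,o); (7,0,o); (7,2,o); (9,1,hold); (10,2,hold); (11,1,hold); (14,0,hold)
step 2: rule r2; match: 0->6, 1->0, 2->4, 3->14; deleted nodes 14; deleted edges (14,0,hold); added nodes 15; added edges (15,4,hold); result: nodes: 0:s, 1:s, 2:s, 4:s, 5:q1, 6:q2, 7:q3, 9:dot, 10:dot, 11:dot, 15:dot edges: (0,6,i); (1,7,i); (4,5,i); (5,0,o); (6,4,o); (7,0,o); (7,2,o); (9,1,hold); (10,2,hold); (11,1,hold); (15,4,hold)
final:
nodes: 0:s, 1:s, 2:s, 4:s, 5:q1, 6:q2, 7:q3, 9:dot, 10:dot, 11:dot, 15:dot
edges: (0,6,i); (1,7,i); (4,5,i); (5,0,o); (6,4,o); (7,0,o); (7,2,o); (9,1,hold); (10,2,hold); (11,1,hold); (15,4,hold)


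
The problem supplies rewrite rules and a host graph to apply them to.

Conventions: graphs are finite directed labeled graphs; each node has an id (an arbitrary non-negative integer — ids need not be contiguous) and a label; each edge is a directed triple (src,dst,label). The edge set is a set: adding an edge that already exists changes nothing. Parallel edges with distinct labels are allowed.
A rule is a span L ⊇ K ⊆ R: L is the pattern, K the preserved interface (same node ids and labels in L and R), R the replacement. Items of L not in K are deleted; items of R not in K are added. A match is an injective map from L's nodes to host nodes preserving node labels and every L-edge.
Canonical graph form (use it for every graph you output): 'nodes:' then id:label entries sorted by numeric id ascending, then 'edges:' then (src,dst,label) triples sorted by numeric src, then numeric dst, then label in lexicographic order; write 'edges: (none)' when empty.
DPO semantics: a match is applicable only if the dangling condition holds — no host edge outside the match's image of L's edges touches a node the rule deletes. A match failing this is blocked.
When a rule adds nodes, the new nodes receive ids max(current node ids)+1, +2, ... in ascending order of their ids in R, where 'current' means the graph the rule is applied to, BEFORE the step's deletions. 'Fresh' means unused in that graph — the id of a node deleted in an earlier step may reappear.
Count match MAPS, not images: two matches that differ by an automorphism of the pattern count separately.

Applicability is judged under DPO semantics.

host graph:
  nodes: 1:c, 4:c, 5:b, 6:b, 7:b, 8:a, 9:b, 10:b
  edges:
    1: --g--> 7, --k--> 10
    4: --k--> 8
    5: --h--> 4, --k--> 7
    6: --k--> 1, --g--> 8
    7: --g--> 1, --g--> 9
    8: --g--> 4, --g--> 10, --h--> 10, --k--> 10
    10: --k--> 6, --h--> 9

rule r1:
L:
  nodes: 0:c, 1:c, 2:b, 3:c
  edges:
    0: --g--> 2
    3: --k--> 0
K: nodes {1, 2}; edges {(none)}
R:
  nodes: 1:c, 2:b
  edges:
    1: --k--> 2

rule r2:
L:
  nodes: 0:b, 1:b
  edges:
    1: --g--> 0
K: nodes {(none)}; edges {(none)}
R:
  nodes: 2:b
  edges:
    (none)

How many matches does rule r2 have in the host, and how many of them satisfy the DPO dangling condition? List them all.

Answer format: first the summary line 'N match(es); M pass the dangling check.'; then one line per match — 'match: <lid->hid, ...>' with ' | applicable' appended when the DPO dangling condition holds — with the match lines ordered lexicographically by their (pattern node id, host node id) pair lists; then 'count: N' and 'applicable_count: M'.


1 match(es); 0 pass the dangling check.
match: 0->9, 1->7
count: 1
applicable_count: 0


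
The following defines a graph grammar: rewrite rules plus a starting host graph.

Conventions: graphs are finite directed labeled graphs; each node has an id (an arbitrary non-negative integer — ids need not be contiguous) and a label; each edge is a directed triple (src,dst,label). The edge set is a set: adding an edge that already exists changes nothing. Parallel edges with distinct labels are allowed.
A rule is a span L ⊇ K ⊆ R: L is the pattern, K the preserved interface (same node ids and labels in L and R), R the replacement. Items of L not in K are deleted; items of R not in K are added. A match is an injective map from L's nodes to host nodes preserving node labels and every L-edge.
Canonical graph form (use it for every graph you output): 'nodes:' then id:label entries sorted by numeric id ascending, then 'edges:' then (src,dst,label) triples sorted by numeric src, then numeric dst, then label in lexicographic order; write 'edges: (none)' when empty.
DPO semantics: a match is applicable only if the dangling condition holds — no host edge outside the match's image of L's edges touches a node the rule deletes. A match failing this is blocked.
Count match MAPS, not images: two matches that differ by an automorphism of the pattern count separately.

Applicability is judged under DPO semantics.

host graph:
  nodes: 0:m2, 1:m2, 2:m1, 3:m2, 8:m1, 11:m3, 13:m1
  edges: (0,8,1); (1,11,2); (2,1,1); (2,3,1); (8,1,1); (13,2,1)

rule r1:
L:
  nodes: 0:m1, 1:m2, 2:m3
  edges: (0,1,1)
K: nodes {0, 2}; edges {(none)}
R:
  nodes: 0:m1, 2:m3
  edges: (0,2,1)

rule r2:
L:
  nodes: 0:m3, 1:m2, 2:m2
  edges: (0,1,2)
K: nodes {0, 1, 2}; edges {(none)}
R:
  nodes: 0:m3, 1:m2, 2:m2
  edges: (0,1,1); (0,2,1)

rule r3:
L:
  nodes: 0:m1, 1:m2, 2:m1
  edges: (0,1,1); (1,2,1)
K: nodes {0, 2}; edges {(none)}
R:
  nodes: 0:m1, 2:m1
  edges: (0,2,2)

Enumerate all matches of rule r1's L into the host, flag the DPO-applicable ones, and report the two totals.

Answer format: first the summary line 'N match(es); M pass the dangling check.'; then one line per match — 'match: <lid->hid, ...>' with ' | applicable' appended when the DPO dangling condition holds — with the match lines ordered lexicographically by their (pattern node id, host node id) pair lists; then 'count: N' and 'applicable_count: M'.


3 match(es); 1 pass the dangling check.
match: 0->2, 1->1, 2->11
match: 0->2, 1->3, 2->11 | applicable
match: 0->8, 1->1, 2->11
count: 3
applicable_count: 1


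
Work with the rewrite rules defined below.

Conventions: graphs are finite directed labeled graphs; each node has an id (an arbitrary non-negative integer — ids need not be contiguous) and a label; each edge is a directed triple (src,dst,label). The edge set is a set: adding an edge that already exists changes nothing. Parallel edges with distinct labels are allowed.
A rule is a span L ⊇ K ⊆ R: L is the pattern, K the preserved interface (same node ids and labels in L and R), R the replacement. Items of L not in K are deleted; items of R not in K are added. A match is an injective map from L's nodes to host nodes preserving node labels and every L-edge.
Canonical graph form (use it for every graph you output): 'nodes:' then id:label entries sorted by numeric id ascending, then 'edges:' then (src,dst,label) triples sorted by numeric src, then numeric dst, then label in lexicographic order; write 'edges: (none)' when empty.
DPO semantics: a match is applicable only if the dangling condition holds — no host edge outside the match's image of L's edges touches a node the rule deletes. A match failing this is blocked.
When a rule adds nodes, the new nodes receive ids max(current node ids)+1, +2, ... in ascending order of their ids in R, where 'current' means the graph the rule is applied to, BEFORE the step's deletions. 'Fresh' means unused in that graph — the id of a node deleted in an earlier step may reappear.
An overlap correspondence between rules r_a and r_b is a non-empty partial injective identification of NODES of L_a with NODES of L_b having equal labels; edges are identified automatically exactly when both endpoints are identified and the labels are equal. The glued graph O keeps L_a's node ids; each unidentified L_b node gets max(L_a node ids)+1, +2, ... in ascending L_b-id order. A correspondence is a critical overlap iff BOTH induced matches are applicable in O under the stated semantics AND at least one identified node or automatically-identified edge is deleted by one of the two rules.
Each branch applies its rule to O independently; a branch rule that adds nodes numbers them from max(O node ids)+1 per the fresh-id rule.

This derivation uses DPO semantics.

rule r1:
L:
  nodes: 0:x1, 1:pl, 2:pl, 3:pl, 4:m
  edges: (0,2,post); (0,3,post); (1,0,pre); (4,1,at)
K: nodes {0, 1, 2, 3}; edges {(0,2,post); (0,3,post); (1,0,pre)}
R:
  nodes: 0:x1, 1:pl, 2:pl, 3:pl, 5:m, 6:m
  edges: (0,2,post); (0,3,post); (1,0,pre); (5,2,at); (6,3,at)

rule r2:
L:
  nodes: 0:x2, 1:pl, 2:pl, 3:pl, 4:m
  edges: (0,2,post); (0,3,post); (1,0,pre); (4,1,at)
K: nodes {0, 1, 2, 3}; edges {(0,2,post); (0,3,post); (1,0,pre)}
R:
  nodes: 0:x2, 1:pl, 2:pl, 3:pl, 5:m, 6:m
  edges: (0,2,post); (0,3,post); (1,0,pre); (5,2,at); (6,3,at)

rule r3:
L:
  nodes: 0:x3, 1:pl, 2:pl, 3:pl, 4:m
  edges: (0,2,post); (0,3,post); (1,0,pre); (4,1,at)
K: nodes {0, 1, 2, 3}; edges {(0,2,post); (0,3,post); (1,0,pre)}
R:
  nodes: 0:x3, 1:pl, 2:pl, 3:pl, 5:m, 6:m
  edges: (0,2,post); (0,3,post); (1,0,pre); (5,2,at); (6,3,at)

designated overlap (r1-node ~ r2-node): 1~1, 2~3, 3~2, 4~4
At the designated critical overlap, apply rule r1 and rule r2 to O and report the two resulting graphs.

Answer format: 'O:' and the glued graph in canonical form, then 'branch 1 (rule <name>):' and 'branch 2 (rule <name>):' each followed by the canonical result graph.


O:
nodes: 0:x1, 1:pl, 2:pl, 3:pl, 4:m, 5:x2
edges: (0,2,post); (0,3,post); (1,0,pre); (1,5,pre); (4,1,at); (5,2,post); (5,3,post)
branch 1 (rule r1):
nodes: 0:x1, 1:pl, 2:pl, 3:pl, 5:x2, 6:m, 7:m
edges: (0,2,post); (0,3,post); (1,0,pre); (1,5,pre); (5,2,post); (5,3,post); (6,2,at); (7,3,at)
branch 2 (rule r2):
nodes: 0:x1, 1:pl, 2:pl, 3:pl, 5:x2, 6:m, 7:m
edges: (0,2,post); (0,3,post); (1,0,pre); (1,5,pre); (5,2,post); (5,3,post); (6,3,at); (7,2,at)


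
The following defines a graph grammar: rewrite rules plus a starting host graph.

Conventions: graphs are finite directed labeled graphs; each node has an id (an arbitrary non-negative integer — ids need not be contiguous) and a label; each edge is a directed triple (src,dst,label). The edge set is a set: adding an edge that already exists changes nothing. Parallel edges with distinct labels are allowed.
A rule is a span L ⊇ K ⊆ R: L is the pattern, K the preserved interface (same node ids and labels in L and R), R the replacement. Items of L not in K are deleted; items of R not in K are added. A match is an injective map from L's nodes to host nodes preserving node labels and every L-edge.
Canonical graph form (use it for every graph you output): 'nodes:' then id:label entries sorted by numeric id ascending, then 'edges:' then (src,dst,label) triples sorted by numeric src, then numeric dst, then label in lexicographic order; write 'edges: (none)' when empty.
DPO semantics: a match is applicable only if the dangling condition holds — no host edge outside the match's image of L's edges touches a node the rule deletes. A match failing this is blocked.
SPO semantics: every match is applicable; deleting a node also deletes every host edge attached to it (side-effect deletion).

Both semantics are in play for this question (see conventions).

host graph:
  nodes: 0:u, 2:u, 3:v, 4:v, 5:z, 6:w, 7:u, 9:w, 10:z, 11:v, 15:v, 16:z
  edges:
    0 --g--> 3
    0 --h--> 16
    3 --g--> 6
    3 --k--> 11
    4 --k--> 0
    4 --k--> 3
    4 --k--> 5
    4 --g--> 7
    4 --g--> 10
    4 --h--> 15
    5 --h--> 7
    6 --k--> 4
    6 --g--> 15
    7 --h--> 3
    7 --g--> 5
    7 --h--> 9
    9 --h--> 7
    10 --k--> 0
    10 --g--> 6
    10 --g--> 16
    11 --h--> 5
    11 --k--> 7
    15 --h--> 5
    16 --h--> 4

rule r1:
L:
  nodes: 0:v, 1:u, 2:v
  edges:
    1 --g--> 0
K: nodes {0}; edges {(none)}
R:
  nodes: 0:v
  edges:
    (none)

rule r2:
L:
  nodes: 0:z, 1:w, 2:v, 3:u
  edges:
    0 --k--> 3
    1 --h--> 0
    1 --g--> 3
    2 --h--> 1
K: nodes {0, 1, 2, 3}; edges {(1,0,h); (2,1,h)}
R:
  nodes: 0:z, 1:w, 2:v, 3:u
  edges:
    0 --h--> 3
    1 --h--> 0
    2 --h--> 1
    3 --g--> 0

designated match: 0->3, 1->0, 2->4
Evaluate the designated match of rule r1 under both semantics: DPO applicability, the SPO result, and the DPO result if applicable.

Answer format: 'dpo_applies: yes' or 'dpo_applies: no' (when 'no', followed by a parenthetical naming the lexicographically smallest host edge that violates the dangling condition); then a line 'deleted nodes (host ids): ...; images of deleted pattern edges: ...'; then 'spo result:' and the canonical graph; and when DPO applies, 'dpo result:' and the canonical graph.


dpo_applies: no
(the rule deletes node 0, which keeps host edge (0,16,h) outside the match image — the dangling condition fails, DPO blocks; SPO proceeds and side-deletes such edges)
deleted nodes (host ids): 0, 4; images of deleted pattern edges: (0,3,g)
spo result:
nodes: 2:u, 3:v, 5:z, 6:w, 7:u, 9:w, 10:z, 11:v, 15:v, 16:z
edges: (3,6,g); (3,11,k); (5,7,h); (6,15,g); (7,3,h); (7,5,g); (7,9,h); (9,7,h); (10,6,g); (10,16,g); (11,5,h); (11,7,k); (15,5,h)


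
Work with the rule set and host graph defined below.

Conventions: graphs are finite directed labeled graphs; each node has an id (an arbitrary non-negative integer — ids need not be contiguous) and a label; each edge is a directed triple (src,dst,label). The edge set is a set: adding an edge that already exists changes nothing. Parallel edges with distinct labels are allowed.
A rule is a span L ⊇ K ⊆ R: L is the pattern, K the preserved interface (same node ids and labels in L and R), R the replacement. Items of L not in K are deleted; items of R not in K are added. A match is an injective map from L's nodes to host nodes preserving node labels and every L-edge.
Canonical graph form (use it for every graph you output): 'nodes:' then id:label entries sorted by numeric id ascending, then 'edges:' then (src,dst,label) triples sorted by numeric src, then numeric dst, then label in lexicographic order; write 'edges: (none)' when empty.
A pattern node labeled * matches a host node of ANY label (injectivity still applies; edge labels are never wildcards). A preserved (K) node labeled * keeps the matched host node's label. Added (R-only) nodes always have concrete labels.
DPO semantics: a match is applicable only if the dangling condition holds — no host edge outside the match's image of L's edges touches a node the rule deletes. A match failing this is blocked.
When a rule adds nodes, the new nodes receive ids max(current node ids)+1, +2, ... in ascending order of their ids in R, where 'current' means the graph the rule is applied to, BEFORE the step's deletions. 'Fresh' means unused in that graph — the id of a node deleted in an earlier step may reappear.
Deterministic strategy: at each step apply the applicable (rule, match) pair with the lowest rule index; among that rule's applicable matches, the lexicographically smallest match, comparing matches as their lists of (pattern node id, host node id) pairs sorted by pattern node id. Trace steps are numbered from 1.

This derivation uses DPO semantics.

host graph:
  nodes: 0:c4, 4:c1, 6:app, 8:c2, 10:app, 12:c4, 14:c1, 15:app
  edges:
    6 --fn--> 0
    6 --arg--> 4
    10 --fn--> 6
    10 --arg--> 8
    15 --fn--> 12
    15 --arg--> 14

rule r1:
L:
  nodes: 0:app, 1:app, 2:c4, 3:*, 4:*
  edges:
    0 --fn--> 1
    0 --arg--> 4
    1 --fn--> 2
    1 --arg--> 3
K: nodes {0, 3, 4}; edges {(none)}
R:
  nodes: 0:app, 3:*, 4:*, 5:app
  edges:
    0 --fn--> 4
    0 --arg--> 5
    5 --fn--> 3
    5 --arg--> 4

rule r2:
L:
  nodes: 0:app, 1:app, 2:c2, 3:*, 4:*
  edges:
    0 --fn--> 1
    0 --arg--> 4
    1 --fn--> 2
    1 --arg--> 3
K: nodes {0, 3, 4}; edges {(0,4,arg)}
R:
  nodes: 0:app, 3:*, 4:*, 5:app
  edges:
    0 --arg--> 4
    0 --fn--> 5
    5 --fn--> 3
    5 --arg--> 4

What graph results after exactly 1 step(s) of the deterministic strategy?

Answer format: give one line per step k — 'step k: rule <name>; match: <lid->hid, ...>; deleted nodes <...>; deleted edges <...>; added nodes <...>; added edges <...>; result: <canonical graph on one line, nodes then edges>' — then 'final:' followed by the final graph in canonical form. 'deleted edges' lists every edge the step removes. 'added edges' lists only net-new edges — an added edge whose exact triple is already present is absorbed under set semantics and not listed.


step 1: rule r1; match: 0->10, 1->6, 2->0, 3->4, 4->8; deleted nodes 0, 6; deleted edges (6,0,fn); (6,4,arg); (10,6,fn); (10,8,arg); added nodes 16; added edges (10,8,fn); (10,16,arg); (16,4,fn); (16,8,arg); result: nodes: 4:c1, 8:c2, 10:app, 12:c4, 14:c1, 15:app, 16:app edges: (10,8,fn); (10,16,arg); (15,12,fn); (15,14,arg); (16,4,fn); (16,8,arg)
final:
nodes: 4:c1, 8:c2, 10:app, 12:c4, 14:c1, 15:app, 16:app
edges: (10,8,fn); (10,16,arg); (15,12,fn); (15,14,arg); (16,4,fn); (16,8,arg)


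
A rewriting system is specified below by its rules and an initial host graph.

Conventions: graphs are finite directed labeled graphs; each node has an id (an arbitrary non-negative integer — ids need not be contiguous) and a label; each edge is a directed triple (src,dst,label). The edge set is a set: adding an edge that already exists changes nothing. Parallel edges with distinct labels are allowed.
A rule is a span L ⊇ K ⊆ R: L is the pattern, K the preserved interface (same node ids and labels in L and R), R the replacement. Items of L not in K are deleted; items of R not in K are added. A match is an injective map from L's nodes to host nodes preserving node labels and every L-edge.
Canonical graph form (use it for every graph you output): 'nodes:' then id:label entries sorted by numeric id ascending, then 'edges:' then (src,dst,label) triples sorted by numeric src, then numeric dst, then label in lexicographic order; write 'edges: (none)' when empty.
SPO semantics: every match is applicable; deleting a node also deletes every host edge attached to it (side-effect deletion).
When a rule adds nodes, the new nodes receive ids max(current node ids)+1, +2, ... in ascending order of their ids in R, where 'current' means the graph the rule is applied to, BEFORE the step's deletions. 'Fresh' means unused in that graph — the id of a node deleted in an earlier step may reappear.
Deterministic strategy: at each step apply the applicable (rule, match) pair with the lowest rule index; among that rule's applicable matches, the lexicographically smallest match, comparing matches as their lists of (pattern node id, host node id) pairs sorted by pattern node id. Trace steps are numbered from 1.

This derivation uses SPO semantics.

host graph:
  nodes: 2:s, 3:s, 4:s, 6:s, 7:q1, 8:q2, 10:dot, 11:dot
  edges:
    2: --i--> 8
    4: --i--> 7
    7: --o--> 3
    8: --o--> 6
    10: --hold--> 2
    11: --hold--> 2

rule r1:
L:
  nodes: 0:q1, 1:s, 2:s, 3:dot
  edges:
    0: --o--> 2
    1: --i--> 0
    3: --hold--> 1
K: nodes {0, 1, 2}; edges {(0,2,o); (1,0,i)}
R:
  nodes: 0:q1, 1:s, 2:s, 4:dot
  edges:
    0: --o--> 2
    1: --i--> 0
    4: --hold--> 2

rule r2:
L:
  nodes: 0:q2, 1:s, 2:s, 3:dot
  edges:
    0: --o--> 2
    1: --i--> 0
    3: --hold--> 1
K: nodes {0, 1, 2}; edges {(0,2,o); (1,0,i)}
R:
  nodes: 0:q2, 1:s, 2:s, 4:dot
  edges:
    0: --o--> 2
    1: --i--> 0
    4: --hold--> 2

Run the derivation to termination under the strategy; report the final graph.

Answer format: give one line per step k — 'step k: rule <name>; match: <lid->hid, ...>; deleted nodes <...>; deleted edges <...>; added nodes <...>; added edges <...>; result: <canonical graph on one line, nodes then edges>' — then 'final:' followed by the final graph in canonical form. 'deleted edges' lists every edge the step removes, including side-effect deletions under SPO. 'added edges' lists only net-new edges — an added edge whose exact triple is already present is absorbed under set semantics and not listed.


step 1: rule r2; match: 0->8, 1->2, 2->6, 3->10; deleted nodes 10; deleted edges (10,2,hold); added nodes 12; added edges (12,6,hold); result: nodes: 2:s, 3:s, 4:s, 6:s, 7:q1, 8:q2, 11:dot, 12:dot edges: (2,8,i); (4,7,i); (7,3,o); (8,6,o); (11,2,hold); (12,6,hold)
step 2: rule r2; match: 0->8, 1->2, 2->6, 3->11; deleted nodes 11; deleted edges (11,2,hold); added nodes 13; added edges (13,6,hold); result: nodes: 2:s, 3:s, 4:s, 6:s, 7:q1, 8:q2, 12:dot, 13:dot edges: (2,8,i); (4,7,i); (7,3,o); (8,6,o); (12,6,hold); (13,6,hold)
final:
nodes: 2:s, 3:s, 4:s, 6:s, 7:q1, 8:q2, 12:dot, 13:dot
edges: (2,8,i); (4,7,i); (7,3,o); (8,6,o); (12,6,hold); (13,6,hold)


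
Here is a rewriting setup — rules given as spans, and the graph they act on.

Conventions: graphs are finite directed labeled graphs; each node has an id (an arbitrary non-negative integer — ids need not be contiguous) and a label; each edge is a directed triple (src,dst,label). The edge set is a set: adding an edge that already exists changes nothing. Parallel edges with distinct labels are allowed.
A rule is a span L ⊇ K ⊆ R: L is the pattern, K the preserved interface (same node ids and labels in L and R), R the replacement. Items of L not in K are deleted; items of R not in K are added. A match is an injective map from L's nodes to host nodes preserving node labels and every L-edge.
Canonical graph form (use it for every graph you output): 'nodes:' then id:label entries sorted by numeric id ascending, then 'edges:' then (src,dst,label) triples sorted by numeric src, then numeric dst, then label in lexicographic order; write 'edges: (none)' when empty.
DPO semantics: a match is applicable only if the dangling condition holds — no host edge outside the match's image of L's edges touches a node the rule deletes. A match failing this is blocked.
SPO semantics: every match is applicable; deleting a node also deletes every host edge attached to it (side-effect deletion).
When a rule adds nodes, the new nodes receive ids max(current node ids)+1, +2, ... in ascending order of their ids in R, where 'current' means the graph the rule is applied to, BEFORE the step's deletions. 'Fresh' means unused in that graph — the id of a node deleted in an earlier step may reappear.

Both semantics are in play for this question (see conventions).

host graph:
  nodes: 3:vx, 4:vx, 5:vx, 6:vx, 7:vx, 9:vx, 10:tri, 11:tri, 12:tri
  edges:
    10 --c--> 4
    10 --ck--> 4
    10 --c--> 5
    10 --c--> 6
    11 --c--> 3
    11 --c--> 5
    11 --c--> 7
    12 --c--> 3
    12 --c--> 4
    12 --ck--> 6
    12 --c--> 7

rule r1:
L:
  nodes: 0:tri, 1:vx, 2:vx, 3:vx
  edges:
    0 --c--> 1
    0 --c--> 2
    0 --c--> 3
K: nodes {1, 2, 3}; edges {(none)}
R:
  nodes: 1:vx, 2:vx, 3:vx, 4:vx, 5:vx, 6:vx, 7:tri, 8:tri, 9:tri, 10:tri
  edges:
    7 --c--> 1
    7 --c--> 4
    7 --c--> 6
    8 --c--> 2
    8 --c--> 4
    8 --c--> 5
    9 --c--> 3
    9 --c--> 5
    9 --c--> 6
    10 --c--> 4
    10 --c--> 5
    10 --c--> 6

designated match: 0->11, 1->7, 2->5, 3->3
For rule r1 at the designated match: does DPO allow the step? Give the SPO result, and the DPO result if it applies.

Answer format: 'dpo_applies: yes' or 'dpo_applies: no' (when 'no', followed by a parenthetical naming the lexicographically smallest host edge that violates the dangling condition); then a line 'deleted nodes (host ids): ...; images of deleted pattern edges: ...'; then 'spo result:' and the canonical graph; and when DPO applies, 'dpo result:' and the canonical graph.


dpo_applies: yes
deleted nodes (host ids): 11; images of deleted pattern edges: (11,3,c); (11,5,c); (11,7,c)
spo result:
nodes: 3:vx, 4:vx, 5:vx, 6:vx, 7:vx, 9:vx, 10:tri, 12:tri, 13:vx, 14:vx, 15:vx, 16:tri, 17:tri, 18:tri, 19:tri
edges: (10,4,c); (10,4,ck); (10,5,c); (10,6,c); (12,3,c); (12,4,c); (12,6,ck); (12,7,c); (16,7,c); (16,13,c); (16,15,c); (17,5,c); (17,13,c); (17,14,c); (18,3,c); (18,14,c); (18,15,c); (19,13,c); (19,14,c); (19,15,c)
dpo result:
nodes: 3:vx, 4:vx, 5:vx, 6:vx, 7:vx, 9:vx, 10:tri, 12:tri, 13:vx, 14:vx, 15:vx, 16:tri, 17:tri, 18:tri, 19:tri
edges: (10,4,c); (10,4,ck); (10,5,c); (10,6,c); (12,3,c); (12,4,c); (12,6,ck); (12,7,c); (16,7,c); (16,13,c); (16,15,c); (17,5,c); (17,13,c); (17,14,c); (18,3,c); (18,14,c); (18,15,c); (19,13,c); (19,14,c); (19,15,c)


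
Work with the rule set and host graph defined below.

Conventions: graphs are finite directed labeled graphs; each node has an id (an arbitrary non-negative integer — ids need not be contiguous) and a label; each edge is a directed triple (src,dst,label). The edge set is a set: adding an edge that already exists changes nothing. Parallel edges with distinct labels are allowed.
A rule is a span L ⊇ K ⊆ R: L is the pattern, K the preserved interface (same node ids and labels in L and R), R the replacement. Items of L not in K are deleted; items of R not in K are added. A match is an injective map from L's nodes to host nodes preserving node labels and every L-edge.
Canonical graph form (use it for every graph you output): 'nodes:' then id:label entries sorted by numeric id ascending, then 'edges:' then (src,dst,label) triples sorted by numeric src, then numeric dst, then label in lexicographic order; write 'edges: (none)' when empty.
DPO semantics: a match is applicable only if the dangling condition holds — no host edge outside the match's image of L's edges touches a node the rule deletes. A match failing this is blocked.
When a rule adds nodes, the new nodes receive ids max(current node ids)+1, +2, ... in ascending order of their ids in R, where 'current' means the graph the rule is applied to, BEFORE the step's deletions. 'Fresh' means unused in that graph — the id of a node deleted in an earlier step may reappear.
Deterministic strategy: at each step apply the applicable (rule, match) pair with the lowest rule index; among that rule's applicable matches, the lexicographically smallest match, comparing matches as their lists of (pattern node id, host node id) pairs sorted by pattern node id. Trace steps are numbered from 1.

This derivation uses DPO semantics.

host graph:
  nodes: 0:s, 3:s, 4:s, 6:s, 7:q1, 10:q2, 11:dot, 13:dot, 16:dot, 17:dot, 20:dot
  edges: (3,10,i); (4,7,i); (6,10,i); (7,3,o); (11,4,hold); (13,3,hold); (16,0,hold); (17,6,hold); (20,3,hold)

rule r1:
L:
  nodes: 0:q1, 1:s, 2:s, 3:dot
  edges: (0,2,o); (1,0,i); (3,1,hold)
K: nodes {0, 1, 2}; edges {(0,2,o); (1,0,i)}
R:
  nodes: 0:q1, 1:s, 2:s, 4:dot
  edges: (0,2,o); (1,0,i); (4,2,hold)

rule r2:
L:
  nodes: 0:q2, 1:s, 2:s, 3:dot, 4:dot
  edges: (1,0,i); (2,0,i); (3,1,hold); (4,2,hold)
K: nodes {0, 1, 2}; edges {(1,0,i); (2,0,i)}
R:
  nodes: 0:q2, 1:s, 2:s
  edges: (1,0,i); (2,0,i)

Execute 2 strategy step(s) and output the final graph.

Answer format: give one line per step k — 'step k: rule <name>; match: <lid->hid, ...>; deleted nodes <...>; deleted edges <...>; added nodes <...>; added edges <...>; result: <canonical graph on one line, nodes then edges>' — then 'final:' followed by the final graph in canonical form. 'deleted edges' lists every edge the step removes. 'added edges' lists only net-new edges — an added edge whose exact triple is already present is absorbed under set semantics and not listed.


step 1: rule r1; match: 0->7, 1->4, 2->3, 3->11; deleted nodes 11; deleted edges (11,4,hold); added nodes 21; added edges (21,3,hold); result: nodes: 0:s, 3:s, 4:s, 6:s, 7:q1, 10:q2, 13:dot, 16:dot, 17:dot, 20:dot, 21:dot edges: (3,10,i); (4,7,i); (6,10,i); (7,3,o); (13,3,hold); (16,0,hold); (17,6,hold); (20,3,hold); (21,3,hold)
step 2: rule r2; match: 0->10, 1->3, 2->6, 3->13, 4->17; deleted nodes 13, 17; deleted edges (13,3,hold); (17,6,hold); added nodes (none); added edges (none); result: nodes: 0:s, 3:s, 4:s, 6:s, 7:q1, 10:q2, 16:dot, 20:dot, 21:dot edges: (3,10,i); (4,7,i); (6,10,i); (7,3,o); (16,0,hold); (20,3,hold); (21,3,hold)
final:
nodes: 0:s, 3:s, 4:s, 6:s, 7:q1, 10:q2, 16:dot, 20:dot, 21:dot
edges: (3,10,i); (4,7,i); (6,10,i); (7,3,o); (16,0,hold); (20,3,hold); (21,3,hold)
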